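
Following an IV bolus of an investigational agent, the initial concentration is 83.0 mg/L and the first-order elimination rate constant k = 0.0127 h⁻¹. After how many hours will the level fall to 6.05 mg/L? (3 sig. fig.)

C(t) = C₀ e^(−kt)  ⇒  t = ln(C₀/C) / k
t = ln(83.0/6.05) / 0.01270 = 2.619 / 0.01270 ≈ 206 hours

206 hours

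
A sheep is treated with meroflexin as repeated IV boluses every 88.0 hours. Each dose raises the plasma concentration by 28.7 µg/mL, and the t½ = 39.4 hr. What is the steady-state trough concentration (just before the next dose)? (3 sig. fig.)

k = ln 2 / 39.4 = 0.01759 hr⁻¹
Fraction remaining after one interval: e^(−kτ) = e^(−0.01759 × 88.0) = 0.2126
R = 1 / (1 − 0.2126) = 1.270
Css,max = 28.7 × 1.270 = 36.45 µg/mL
Css,min = Css,max × e^(−kτ) = 36.45 × 0.2126 ≈ 7.75 µg/mL

7.75 µg/mL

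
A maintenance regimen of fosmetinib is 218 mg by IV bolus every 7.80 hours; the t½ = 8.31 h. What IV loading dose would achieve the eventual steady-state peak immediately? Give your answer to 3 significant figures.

456 mg

k = ln 2 / 8.31 = 0.08341 h⁻¹
Accumulation ratio R = 1 / (1 − e^(−kτ)) = 1 / (1 − e^(−0.08341×7.80)) = 1 / (1 − 0.5217) = 2.091
Loading dose = maintenance dose × R = 218 × 2.091 ≈ 456 mg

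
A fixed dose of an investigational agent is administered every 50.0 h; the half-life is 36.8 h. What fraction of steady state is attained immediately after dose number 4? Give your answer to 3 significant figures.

k = ln 2 / 36.8 = 0.01884 h⁻¹
f_n = 1 − e^(−nkτ) = 1 − e^(−4 × 0.01884 × 50.0) = 1 − e^(−3.767) = 1 − 0.02312 ≈ 0.977

0.977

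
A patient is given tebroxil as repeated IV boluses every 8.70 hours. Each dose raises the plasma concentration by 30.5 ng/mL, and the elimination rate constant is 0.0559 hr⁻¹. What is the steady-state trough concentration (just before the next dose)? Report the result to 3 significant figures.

48.7 ng/mL

Fraction remaining after one interval: e^(−kτ) = e^(−0.05590 × 8.70) = 0.6149
R = 1 / (1 − 0.6149) = 2.597
Css,max = 30.5 × 2.597 = 79.20 ng/mL
Css,min = Css,max × e^(−kτ) = 79.20 × 0.6149 ≈ 48.7 ng/mL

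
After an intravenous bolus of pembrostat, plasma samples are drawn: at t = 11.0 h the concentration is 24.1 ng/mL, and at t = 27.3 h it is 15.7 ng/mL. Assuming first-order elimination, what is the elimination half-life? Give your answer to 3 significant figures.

26.4 hours

k = ln(C₁/C₂) / (t₂ − t₁) = ln(24.1/15.7) / (27.3 − 11.0)
  = 0.4286 / 16.30 = 0.02629 h⁻¹
t½ = ln 2 / k = ln 2 / 0.02629 ≈ 26.4 hours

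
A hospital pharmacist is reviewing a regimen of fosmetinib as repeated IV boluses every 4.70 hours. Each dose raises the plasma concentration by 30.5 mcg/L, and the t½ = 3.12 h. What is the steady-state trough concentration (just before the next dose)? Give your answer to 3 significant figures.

16.6 mcg/L

k = ln 2 / 3.12 = 0.2222 h⁻¹
Fraction remaining after one interval: e^(−kτ) = e^(−0.2222 × 4.70) = 0.3520
R = 1 / (1 − 0.3520) = 1.543
Css,max = 30.5 × 1.543 = 47.07 mcg/L
Css,min = Css,max × e^(−kτ) = 47.07 × 0.3520 ≈ 16.6 mcg/L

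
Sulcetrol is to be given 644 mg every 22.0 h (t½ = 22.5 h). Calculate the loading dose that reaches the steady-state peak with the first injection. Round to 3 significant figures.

1310 mg

k = ln 2 / 22.5 = 0.03081 h⁻¹
Accumulation ratio R = 1 / (1 − e^(−kτ)) = 1 / (1 − e^(−0.03081×22.0)) = 1 / (1 − 0.5078) = 2.032
Loading dose = maintenance dose × R = 644 × 2.032 ≈ 1310 mg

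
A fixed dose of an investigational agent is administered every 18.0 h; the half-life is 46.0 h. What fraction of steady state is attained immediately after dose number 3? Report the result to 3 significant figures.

k = ln 2 / 46.0 = 0.01507 h⁻¹
f_n = 1 − e^(−nkτ) = 1 − e^(−3 × 0.01507 × 18.0) = 1 − e^(−0.8137) = 1 − 0.4432 ≈ 0.557

0.557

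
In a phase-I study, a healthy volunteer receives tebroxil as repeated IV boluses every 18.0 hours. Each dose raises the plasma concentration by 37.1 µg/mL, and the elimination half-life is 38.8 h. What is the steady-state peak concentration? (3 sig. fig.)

135 µg/mL

k = ln 2 / 38.8 = 0.01786 h⁻¹
Fraction remaining after one interval: e^(−kτ) = e^(−0.01786 × 18.0) = 0.7250
R = 1 / (1 − 0.7250) = 3.637
Css,max = 37.1 × 3.637 ≈ 135 µg/mL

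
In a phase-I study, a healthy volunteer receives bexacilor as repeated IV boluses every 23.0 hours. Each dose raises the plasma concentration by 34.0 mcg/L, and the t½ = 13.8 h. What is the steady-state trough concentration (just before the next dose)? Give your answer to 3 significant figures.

k = ln 2 / 13.8 = 0.05023 h⁻¹
Fraction remaining after one interval: e^(−kτ) = e^(−0.05023 × 23.0) = 0.3150
R = 1 / (1 − 0.3150) = 1.460
Css,max = 34.0 × 1.460 = 49.63 mcg/L
Css,min = Css,max × e^(−kτ) = 49.63 × 0.3150 ≈ 15.6 mcg/L

15.6 mcg/L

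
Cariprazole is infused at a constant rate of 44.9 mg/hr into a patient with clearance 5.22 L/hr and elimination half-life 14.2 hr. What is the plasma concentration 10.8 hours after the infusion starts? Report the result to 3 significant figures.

3.52 mg/L

Css = rate / CL = 44.9 / 5.22 = 8.602 mg/L
k = ln 2 / 14.2 = 0.04881 hr⁻¹
C(t) = Css (1 − e^(−kt)) = 8.602 × (1 − e^(−0.5272)) = 8.602 × 0.4097 ≈ 3.52 mg/L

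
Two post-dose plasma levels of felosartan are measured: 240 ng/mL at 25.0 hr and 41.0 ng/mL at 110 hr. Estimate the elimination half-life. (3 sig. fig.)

k = ln(C₁/C₂) / (t₂ − t₁) = ln(240/41.0) / (110 − 25.0)
  = 1.767 / 85.00 = 0.02079 hr⁻¹
t½ = ln 2 / k = ln 2 / 0.02079 ≈ 33.3 hours

33.3 hours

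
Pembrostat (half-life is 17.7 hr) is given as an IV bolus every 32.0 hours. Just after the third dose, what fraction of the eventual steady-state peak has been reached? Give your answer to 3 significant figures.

0.977

k = ln 2 / 17.7 = 0.03916 hr⁻¹
f_n = 1 − e^(−nkτ) = 1 − e^(−3 × 0.03916 × 32.0) = 1 − e^(−3.759) = 1 − 0.02330 ≈ 0.977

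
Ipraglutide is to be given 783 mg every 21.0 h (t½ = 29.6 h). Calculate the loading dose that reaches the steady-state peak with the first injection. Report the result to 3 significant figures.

k = ln 2 / 29.6 = 0.02342 h⁻¹
Accumulation ratio R = 1 / (1 − e^(−kτ)) = 1 / (1 − e^(−0.02342×21.0)) = 1 / (1 − 0.6115) = 2.574
Loading dose = maintenance dose × R = 783 × 2.574 ≈ 2020 mg

2020 mg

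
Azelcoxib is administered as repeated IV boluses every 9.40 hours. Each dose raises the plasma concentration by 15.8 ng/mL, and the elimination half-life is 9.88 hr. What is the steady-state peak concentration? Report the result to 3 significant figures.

32.7 ng/mL

k = ln 2 / 9.88 = 0.07016 hr⁻¹
Fraction remaining after one interval: e^(−kτ) = e^(−0.07016 × 9.40) = 0.5171
R = 1 / (1 − 0.5171) = 2.071
Css,max = 15.8 × 2.071 ≈ 32.7 ng/mL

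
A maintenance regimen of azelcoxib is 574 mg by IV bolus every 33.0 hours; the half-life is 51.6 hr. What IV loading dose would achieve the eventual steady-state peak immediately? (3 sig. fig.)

k = ln 2 / 51.6 = 0.01343 hr⁻¹
Accumulation ratio R = 1 / (1 − e^(−kτ)) = 1 / (1 − e^(−0.01343×33.0)) = 1 / (1 − 0.6419) = 2.793
Loading dose = maintenance dose × R = 574 × 2.793 ≈ 1600 mg

1600 mg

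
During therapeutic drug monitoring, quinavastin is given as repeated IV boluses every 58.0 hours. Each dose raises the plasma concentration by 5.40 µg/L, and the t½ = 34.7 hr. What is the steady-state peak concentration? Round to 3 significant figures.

k = ln 2 / 34.7 = 0.01998 hr⁻¹
Fraction remaining after one interval: e^(−kτ) = e^(−0.01998 × 58.0) = 0.3139
R = 1 / (1 − 0.3139) = 1.458
Css,max = 5.40 × 1.458 ≈ 7.87 µg/L

7.87 µg/L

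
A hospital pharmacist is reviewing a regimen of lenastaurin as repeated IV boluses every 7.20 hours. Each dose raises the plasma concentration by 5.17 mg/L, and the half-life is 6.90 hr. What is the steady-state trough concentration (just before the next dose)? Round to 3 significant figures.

k = ln 2 / 6.90 = 0.1005 hr⁻¹
Fraction remaining after one interval: e^(−kτ) = e^(−0.1005 × 7.20) = 0.4852
R = 1 / (1 − 0.4852) = 1.942
Css,max = 5.17 × 1.942 = 10.04 mg/L
Css,min = Css,max × e^(−kτ) = 10.04 × 0.4852 ≈ 4.87 mg/L

4.87 mg/L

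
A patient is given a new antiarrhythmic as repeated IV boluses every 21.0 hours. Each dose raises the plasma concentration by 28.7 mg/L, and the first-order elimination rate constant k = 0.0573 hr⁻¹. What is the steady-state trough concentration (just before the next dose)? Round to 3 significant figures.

12.3 mg/L

Fraction remaining after one interval: e^(−kτ) = e^(−0.05730 × 21.0) = 0.3002
R = 1 / (1 − 0.3002) = 1.429
Css,max = 28.7 × 1.429 = 41.01 mg/L
Css,min = Css,max × e^(−kτ) = 41.01 × 0.3002 ≈ 12.3 mg/L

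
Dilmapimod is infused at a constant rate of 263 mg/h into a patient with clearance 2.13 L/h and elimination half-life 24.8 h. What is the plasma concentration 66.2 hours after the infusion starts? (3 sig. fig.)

104 µg/mL

Css = rate / CL = 263 / 2.13 = 123.5 µg/mL
k = ln 2 / 24.8 = 0.02795 h⁻¹
C(t) = Css (1 − e^(−kt)) = 123.5 × (1 − e^(−1.850)) = 123.5 × 0.8428 ≈ 104 µg/mL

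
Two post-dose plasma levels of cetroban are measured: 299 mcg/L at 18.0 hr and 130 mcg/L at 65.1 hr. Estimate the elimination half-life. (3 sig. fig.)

k = ln(C₁/C₂) / (t₂ − t₁) = ln(299/130) / (65.1 − 18.0)
  = 0.8329 / 47.10 = 0.01768 hr⁻¹
t½ = ln 2 / k = ln 2 / 0.01768 ≈ 39.2 hours

39.2 hours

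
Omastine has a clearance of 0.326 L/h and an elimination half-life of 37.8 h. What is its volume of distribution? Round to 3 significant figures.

17.8 L

k = ln 2 / t½ = ln 2 / 37.8 = 0.01834 h⁻¹
V = CL / k = 0.326 / 0.01834 ≈ 17.8 L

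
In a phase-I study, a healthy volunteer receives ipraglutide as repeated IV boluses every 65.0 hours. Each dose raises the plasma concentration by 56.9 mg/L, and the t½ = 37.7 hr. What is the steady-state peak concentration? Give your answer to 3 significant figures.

k = ln 2 / 37.7 = 0.01839 hr⁻¹
Fraction remaining after one interval: e^(−kτ) = e^(−0.01839 × 65.0) = 0.3027
R = 1 / (1 − 0.3027) = 1.434
Css,max = 56.9 × 1.434 ≈ 81.6 mg/L

81.6 mg/L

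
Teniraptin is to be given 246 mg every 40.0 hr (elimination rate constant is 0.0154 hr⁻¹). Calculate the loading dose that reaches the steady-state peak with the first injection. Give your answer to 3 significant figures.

Accumulation ratio R = 1 / (1 − e^(−kτ)) = 1 / (1 − e^(−0.01540×40.0)) = 1 / (1 − 0.5401) = 2.174
Loading dose = maintenance dose × R = 246 × 2.174 ≈ 535 mg

535 mg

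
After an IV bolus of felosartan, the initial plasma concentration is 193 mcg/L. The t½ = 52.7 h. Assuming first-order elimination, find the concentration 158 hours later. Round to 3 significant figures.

24.2 mcg/L

k = ln 2 / 52.7 = 0.01315 h⁻¹
158 h is 2.998 half-lives, so C = 193 × (1/2)^2.998 = 193 × 0.1252 ≈ 24.2 mcg/L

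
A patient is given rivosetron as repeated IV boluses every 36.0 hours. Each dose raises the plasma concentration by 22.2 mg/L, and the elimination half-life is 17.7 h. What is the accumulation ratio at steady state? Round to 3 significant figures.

1.32

k = ln 2 / 17.7 = 0.03916 h⁻¹
Fraction remaining after one interval: e^(−kτ) = e^(−0.03916 × 36.0) = 0.2442
R = 1 / (1 − 0.2442) = 1 / 0.7558 ≈ 1.32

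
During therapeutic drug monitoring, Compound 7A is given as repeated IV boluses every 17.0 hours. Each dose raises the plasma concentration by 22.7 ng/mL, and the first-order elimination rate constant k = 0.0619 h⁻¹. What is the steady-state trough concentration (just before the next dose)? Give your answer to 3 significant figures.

Fraction remaining after one interval: e^(−kτ) = e^(−0.06190 × 17.0) = 0.3491
R = 1 / (1 − 0.3491) = 1.536
Css,max = 22.7 × 1.536 = 34.88 ng/mL
Css,min = Css,max × e^(−kτ) = 34.88 × 0.3491 ≈ 12.2 ng/mL

12.2 ng/mL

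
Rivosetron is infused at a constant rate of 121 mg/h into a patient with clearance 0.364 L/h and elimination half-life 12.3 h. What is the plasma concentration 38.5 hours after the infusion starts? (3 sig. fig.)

294 µg/mL

Css = rate / CL = 121 / 0.364 = 332.4 µg/mL
k = ln 2 / 12.3 = 0.05635 h⁻¹
C(t) = Css (1 − e^(−kt)) = 332.4 × (1 − e^(−2.170)) = 332.4 × 0.8858 ≈ 294 µg/mL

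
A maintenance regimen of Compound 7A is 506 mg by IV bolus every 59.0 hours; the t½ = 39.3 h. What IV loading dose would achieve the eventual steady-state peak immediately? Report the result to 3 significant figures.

782 mg

k = ln 2 / 39.3 = 0.01764 h⁻¹
Accumulation ratio R = 1 / (1 − e^(−kτ)) = 1 / (1 − e^(−0.01764×59.0)) = 1 / (1 − 0.3532) = 1.546
Loading dose = maintenance dose × R = 506 × 1.546 ≈ 782 mg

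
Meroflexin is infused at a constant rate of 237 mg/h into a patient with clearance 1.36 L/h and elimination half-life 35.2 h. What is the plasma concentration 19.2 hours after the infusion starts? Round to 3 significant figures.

Css = rate / CL = 237 / 1.36 = 174.3 µg/mL
k = ln 2 / 35.2 = 0.01969 h⁻¹
C(t) = Css (1 − e^(−kt)) = 174.3 × (1 − e^(−0.3781)) = 174.3 × 0.3148 ≈ 54.9 µg/mL

54.9 µg/mL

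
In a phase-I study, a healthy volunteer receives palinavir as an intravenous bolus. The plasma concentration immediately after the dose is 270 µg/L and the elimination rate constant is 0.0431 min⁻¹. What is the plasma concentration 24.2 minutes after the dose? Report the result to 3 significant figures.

95.1 µg/L

C(t) = C₀ e^(−kt) = 270 × e^(−0.04310 × 24.2) = 270 × e^(−1.043) = 270 × 0.3524 ≈ 95.1 µg/L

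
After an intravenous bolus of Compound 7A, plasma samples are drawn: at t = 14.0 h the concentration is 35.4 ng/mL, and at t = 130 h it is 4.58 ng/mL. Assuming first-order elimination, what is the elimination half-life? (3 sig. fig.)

39.3 hours

k = ln(C₁/C₂) / (t₂ − t₁) = ln(35.4/4.58) / (130 − 14.0)
  = 2.045 / 116.0 = 0.01763 h⁻¹
t½ = ln 2 / k = ln 2 / 0.01763 ≈ 39.3 hours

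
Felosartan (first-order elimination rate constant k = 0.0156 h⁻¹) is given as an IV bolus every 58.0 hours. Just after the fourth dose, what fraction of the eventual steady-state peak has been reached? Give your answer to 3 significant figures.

0.973

f_n = 1 − e^(−nkτ) = 1 − e^(−4 × 0.01560 × 58.0) = 1 − e^(−3.619) = 1 − 0.02680 ≈ 0.973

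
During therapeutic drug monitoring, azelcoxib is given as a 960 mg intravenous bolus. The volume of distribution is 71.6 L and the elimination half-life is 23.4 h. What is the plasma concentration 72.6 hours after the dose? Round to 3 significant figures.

1.56 µg/mL

C₀ = dose / V = 960 / 71.6 = 13.41 µg/mL
k = ln 2 / 23.4 = 0.02962 h⁻¹
C(t) = C₀ e^(−kt) = 13.41 × e^(−0.02962 × 72.6) = 13.41 × e^(−2.151) = 13.41 × 0.1164 ≈ 1.56 µg/mL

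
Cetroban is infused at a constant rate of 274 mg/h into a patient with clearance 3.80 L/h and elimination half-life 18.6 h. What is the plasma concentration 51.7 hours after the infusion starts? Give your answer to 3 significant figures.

Css = rate / CL = 274 / 3.80 = 72.11 µg/mL
k = ln 2 / 18.6 = 0.03727 h⁻¹
C(t) = Css (1 − e^(−kt)) = 72.11 × (1 − e^(−1.927)) = 72.11 × 0.8544 ≈ 61.6 µg/mL

61.6 µg/mL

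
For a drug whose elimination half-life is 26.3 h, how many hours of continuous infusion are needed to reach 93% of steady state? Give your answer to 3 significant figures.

101 hours

k = ln 2 / 26.3 = 0.02636 h⁻¹
f = 1 − e^(−kt)  ⇒  t = −ln(1 − f) / k
t = −ln(1 − 0.93) / 0.02636 = 2.659 / 0.02636 ≈ 101 hours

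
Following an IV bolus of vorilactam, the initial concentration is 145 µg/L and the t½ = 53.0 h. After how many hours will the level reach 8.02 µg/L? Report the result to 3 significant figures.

221 hours

k = ln 2 / 53.0 = 0.01308 h⁻¹
C(t) = C₀ e^(−kt)  ⇒  t = ln(C₀/C) / k
t = ln(145/8.02) / 0.01308 = 2.895 / 0.01308 ≈ 221 hours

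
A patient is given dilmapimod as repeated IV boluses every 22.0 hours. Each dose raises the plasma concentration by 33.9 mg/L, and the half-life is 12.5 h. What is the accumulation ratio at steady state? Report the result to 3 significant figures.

k = ln 2 / 12.5 = 0.05545 h⁻¹
Fraction remaining after one interval: e^(−kτ) = e^(−0.05545 × 22.0) = 0.2952
R = 1 / (1 − 0.2952) = 1 / 0.7048 ≈ 1.42

1.42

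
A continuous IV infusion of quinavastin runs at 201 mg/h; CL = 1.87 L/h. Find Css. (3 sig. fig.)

Css = infusion rate / CL = 201 / 1.87 ≈ 107 µg/mL

107 µg/mL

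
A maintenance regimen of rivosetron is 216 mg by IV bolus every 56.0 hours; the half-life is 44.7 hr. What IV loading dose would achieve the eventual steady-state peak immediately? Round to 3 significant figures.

k = ln 2 / 44.7 = 0.01551 hr⁻¹
Accumulation ratio R = 1 / (1 − e^(−kτ)) = 1 / (1 − e^(−0.01551×56.0)) = 1 / (1 − 0.4196) = 1.723
Loading dose = maintenance dose × R = 216 × 1.723 ≈ 372 mg

372 mg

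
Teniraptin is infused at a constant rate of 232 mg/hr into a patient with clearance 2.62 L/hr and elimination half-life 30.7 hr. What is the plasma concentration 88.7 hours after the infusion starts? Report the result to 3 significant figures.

76.6 µg/mL

Css = rate / CL = 232 / 2.62 = 88.55 µg/mL
k = ln 2 / 30.7 = 0.02258 hr⁻¹
C(t) = Css (1 − e^(−kt)) = 88.55 × (1 − e^(−2.003)) = 88.55 × 0.8650 ≈ 76.6 µg/mL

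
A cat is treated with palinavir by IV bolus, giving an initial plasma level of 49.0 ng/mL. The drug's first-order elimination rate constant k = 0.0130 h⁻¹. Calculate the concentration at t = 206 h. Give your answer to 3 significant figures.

3.37 ng/mL

C(t) = C₀ e^(−kt) = 49.0 × e^(−0.01300 × 206) = 49.0 × e^(−2.678) = 49.0 × 0.06870 ≈ 3.37 ng/mL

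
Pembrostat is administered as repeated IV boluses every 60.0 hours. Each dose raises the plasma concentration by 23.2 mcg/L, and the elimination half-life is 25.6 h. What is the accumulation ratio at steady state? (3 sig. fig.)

k = ln 2 / 25.6 = 0.02708 h⁻¹
Fraction remaining after one interval: e^(−kτ) = e^(−0.02708 × 60.0) = 0.1970
R = 1 / (1 − 0.1970) = 1 / 0.8030 ≈ 1.25

1.25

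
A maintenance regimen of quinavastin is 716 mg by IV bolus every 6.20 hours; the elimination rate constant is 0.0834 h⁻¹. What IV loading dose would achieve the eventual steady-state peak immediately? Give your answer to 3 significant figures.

1770 mg

Accumulation ratio R = 1 / (1 − e^(−kτ)) = 1 / (1 − e^(−0.08340×6.20)) = 1 / (1 − 0.5963) = 2.477
Loading dose = maintenance dose × R = 716 × 2.477 ≈ 1770 mg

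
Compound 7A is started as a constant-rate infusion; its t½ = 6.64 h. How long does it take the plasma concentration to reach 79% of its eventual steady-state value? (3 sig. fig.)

k = ln 2 / 6.64 = 0.1044 h⁻¹
f = 1 − e^(−kt)  ⇒  t = −ln(1 − f) / k
t = −ln(1 − 0.79) / 0.1044 = 1.561 / 0.1044 ≈ 15.0 hours

15.0 hours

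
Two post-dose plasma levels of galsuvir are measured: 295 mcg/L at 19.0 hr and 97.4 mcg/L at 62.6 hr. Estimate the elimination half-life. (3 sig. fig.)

27.3 hours

k = ln(C₁/C₂) / (t₂ − t₁) = ln(295/97.4) / (62.6 − 19.0)
  = 1.108 / 43.60 = 0.02542 hr⁻¹
t½ = ln 2 / k = ln 2 / 0.02542 ≈ 27.3 hours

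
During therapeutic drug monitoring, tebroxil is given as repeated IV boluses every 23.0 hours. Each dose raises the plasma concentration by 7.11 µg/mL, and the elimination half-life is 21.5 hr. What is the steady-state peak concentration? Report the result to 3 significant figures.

k = ln 2 / 21.5 = 0.03224 hr⁻¹
Fraction remaining after one interval: e^(−kτ) = e^(−0.03224 × 23.0) = 0.4764
R = 1 / (1 − 0.4764) = 1.910
Css,max = 7.11 × 1.910 ≈ 13.6 µg/mL

13.6 µg/mL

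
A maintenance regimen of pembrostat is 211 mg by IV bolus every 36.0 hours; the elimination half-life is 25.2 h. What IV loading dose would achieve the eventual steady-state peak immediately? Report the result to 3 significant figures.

k = ln 2 / 25.2 = 0.02751 h⁻¹
Accumulation ratio R = 1 / (1 − e^(−kτ)) = 1 / (1 − e^(−0.02751×36.0)) = 1 / (1 − 0.3715) = 1.591
Loading dose = maintenance dose × R = 211 × 1.591 ≈ 336 mg

336 mg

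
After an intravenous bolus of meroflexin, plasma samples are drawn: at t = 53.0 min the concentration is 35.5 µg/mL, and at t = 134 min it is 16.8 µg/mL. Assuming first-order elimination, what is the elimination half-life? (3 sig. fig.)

k = ln(C₁/C₂) / (t₂ − t₁) = ln(35.5/16.8) / (134 − 53.0)
  = 0.7482 / 81.00 = 0.009236 min⁻¹
t½ = ln 2 / k = ln 2 / 0.009236 ≈ 75.0 minutes

75.0 minutes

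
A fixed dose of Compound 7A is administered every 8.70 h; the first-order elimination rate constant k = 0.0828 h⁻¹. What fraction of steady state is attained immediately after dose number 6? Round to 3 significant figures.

f_n = 1 − e^(−nkτ) = 1 − e^(−6 × 0.08280 × 8.70) = 1 − e^(−4.322) = 1 − 0.01327 ≈ 0.987

0.987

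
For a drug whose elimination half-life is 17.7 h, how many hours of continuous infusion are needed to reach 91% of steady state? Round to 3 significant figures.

61.5 hours

k = ln 2 / 17.7 = 0.03916 h⁻¹
f = 1 − e^(−kt)  ⇒  t = −ln(1 − f) / k
t = −ln(1 − 0.91) / 0.03916 = 2.408 / 0.03916 ≈ 61.5 hours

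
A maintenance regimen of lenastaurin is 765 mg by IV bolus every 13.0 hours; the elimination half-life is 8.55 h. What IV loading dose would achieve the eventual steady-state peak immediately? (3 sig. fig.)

k = ln 2 / 8.55 = 0.08107 h⁻¹
Accumulation ratio R = 1 / (1 − e^(−kτ)) = 1 / (1 − e^(−0.08107×13.0)) = 1 / (1 − 0.3486) = 1.535
Loading dose = maintenance dose × R = 765 × 1.535 ≈ 1170 mg

1170 mg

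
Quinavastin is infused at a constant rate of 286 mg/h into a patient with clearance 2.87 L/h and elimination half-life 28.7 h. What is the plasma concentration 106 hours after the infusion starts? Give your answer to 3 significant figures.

Css = rate / CL = 286 / 2.87 = 99.65 mg/L
k = ln 2 / 28.7 = 0.02415 h⁻¹
C(t) = Css (1 − e^(−kt)) = 99.65 × (1 − e^(−2.560)) = 99.65 × 0.9227 ≈ 91.9 mg/L

91.9 mg/L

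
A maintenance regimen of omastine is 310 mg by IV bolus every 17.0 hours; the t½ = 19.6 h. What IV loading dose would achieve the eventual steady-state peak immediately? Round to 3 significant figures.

686 mg

k = ln 2 / 19.6 = 0.03536 h⁻¹
Accumulation ratio R = 1 / (1 − e^(−kτ)) = 1 / (1 − e^(−0.03536×17.0)) = 1 / (1 − 0.5482) = 2.213
Loading dose = maintenance dose × R = 310 × 2.213 ≈ 686 mg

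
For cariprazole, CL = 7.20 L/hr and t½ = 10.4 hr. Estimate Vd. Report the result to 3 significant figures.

108 L

k = ln 2 / t½ = ln 2 / 10.4 = 0.06665 hr⁻¹
V = CL / k = 7.20 / 0.06665 ≈ 108 L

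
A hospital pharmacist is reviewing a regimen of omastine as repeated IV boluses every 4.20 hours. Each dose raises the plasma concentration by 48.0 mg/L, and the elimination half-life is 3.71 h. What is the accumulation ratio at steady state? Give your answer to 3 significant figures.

k = ln 2 / 3.71 = 0.1868 h⁻¹
Fraction remaining after one interval: e^(−kτ) = e^(−0.1868 × 4.20) = 0.4563
R = 1 / (1 − 0.4563) = 1 / 0.5437 ≈ 1.84

1.84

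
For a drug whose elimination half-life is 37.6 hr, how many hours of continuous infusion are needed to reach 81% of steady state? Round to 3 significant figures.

90.1 hours

k = ln 2 / 37.6 = 0.01843 hr⁻¹
f = 1 − e^(−kt)  ⇒  t = −ln(1 − f) / k
t = −ln(1 − 0.81) / 0.01843 = 1.661 / 0.01843 ≈ 90.1 hours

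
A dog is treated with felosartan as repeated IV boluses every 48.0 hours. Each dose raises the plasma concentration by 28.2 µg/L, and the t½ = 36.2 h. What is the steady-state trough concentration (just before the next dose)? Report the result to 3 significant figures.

18.7 µg/L

k = ln 2 / 36.2 = 0.01915 h⁻¹
Fraction remaining after one interval: e^(−kτ) = e^(−0.01915 × 48.0) = 0.3989
R = 1 / (1 − 0.3989) = 1.664
Css,max = 28.2 × 1.664 = 46.91 µg/L
Css,min = Css,max × e^(−kτ) = 46.91 × 0.3989 ≈ 18.7 µg/L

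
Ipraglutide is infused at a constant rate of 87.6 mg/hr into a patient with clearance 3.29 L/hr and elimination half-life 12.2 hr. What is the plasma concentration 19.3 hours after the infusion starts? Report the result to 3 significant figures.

Css = rate / CL = 87.6 / 3.29 = 26.63 µg/mL
k = ln 2 / 12.2 = 0.05682 hr⁻¹
C(t) = Css (1 − e^(−kt)) = 26.63 × (1 − e^(−1.097)) = 26.63 × 0.6660 ≈ 17.7 µg/mL

17.7 µg/mL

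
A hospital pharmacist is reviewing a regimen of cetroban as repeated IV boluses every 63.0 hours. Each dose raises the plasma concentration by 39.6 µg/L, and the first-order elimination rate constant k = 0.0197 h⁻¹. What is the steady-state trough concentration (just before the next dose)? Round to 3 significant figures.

16.1 µg/L

Fraction remaining after one interval: e^(−kτ) = e^(−0.01970 × 63.0) = 0.2891
R = 1 / (1 − 0.2891) = 1.407
Css,max = 39.6 × 1.407 = 55.70 µg/L
Css,min = Css,max × e^(−kτ) = 55.70 × 0.2891 ≈ 16.1 µg/L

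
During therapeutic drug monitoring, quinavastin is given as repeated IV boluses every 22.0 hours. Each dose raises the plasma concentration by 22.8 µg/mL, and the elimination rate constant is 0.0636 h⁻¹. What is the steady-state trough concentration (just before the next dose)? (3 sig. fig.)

Fraction remaining after one interval: e^(−kτ) = e^(−0.06360 × 22.0) = 0.2468
R = 1 / (1 − 0.2468) = 1.328
Css,max = 22.8 × 1.328 = 30.27 µg/mL
Css,min = Css,max × e^(−kτ) = 30.27 × 0.2468 ≈ 7.47 µg/mL

7.47 µg/mL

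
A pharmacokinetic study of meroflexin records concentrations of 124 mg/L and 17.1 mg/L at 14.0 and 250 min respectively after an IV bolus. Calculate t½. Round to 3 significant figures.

82.6 minutes

k = ln(C₁/C₂) / (t₂ − t₁) = ln(124/17.1) / (250 − 14.0)
  = 1.981 / 236.0 = 0.008395 min⁻¹
t½ = ln 2 / k = ln 2 / 0.008395 ≈ 82.6 minutes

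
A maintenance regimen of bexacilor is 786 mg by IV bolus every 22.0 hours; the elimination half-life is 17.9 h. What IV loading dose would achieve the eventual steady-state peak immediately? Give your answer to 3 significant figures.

1370 mg

k = ln 2 / 17.9 = 0.03872 h⁻¹
Accumulation ratio R = 1 / (1 − e^(−kτ)) = 1 / (1 − e^(−0.03872×22.0)) = 1 / (1 − 0.4266) = 1.744
Loading dose = maintenance dose × R = 786 × 1.744 ≈ 1370 mg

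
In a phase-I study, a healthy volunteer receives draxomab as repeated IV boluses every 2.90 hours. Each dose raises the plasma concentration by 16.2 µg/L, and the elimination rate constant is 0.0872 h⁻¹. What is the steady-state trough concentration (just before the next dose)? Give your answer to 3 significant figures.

56.3 µg/L

Fraction remaining after one interval: e^(−kτ) = e^(−0.08720 × 2.90) = 0.7766
R = 1 / (1 − 0.7766) = 4.475
Css,max = 16.2 × 4.475 = 72.50 µg/L
Css,min = Css,max × e^(−kτ) = 72.50 × 0.7766 ≈ 56.3 µg/L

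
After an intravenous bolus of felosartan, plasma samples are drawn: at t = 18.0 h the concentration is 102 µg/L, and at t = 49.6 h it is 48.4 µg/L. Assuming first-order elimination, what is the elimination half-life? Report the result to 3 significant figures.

29.4 hours

k = ln(C₁/C₂) / (t₂ − t₁) = ln(102/48.4) / (49.6 − 18.0)
  = 0.7455 / 31.60 = 0.02359 h⁻¹
t½ = ln 2 / k = ln 2 / 0.02359 ≈ 29.4 hours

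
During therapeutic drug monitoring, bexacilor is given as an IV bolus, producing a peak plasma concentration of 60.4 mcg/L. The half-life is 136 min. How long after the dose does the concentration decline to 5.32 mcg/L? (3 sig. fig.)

k = ln 2 / 136 = 0.005097 min⁻¹
C(t) = C₀ e^(−kt)  ⇒  t = ln(C₀/C) / k
t = ln(60.4/5.32) / 0.005097 = 2.430 / 0.005097 ≈ 477 minutes

477 minutes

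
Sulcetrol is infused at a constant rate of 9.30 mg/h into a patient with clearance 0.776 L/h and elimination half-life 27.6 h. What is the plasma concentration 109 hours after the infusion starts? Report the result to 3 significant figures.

Css = rate / CL = 9.30 / 0.776 = 11.98 mg/L
k = ln 2 / 27.6 = 0.02511 h⁻¹
C(t) = Css (1 − e^(−kt)) = 11.98 × (1 − e^(−2.737)) = 11.98 × 0.9353 ≈ 11.2 mg/L

11.2 mg/L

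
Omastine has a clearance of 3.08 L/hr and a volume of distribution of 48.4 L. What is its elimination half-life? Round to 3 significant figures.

k = CL / V = 3.08 / 48.4 = 0.06364 hr⁻¹
t½ = ln 2 / k = ln 2 / 0.06364 ≈ 10.9 hours

10.9 hours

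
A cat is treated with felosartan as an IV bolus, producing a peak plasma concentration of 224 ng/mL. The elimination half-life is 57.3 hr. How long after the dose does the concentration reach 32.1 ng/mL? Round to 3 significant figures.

k = ln 2 / 57.3 = 0.01210 hr⁻¹
C(t) = C₀ e^(−kt)  ⇒  t = ln(C₀/C) / k
t = ln(224/32.1) / 0.01210 = 1.943 / 0.01210 ≈ 161 hours

161 hours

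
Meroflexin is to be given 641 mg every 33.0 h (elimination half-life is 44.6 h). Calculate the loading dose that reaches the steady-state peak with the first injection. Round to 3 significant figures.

1600 mg

k = ln 2 / 44.6 = 0.01554 h⁻¹
Accumulation ratio R = 1 / (1 − e^(−kτ)) = 1 / (1 − e^(−0.01554×33.0)) = 1 / (1 − 0.5988) = 2.492
Loading dose = maintenance dose × R = 641 × 2.492 ≈ 1600 mg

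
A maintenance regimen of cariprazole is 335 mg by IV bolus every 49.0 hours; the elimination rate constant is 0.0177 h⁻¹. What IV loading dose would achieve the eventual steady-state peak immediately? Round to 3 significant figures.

578 mg

Accumulation ratio R = 1 / (1 − e^(−kτ)) = 1 / (1 − e^(−0.01770×49.0)) = 1 / (1 − 0.4201) = 1.724
Loading dose = maintenance dose × R = 335 × 1.724 ≈ 578 mg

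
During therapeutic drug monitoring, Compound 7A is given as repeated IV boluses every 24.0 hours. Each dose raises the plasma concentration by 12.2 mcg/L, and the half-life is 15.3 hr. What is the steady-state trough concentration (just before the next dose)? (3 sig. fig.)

6.20 mcg/L

k = ln 2 / 15.3 = 0.04530 hr⁻¹
Fraction remaining after one interval: e^(−kτ) = e^(−0.04530 × 24.0) = 0.3371
R = 1 / (1 − 0.3371) = 1.509
Css,max = 12.2 × 1.509 = 18.40 mcg/L
Css,min = Css,max × e^(−kτ) = 18.40 × 0.3371 ≈ 6.20 mcg/L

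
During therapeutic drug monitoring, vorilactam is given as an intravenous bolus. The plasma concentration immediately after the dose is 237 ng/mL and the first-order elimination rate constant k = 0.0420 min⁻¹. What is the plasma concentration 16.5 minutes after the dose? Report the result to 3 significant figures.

C(t) = C₀ e^(−kt) = 237 × e^(−0.04200 × 16.5) = 237 × e^(−0.6930) = 237 × 0.5001 ≈ 119 ng/mL

119 ng/mL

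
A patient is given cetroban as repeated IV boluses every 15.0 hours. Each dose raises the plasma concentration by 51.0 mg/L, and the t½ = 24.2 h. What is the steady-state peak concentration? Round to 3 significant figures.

146 mg/L

k = ln 2 / 24.2 = 0.02864 h⁻¹
Fraction remaining after one interval: e^(−kτ) = e^(−0.02864 × 15.0) = 0.6507
R = 1 / (1 − 0.6507) = 2.863
Css,max = 51.0 × 2.863 ≈ 146 mg/L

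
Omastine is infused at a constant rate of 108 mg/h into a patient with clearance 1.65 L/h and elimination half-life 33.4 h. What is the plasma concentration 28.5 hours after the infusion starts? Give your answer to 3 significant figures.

29.2 mg/L

Css = rate / CL = 108 / 1.65 = 65.45 mg/L
k = ln 2 / 33.4 = 0.02075 h⁻¹
C(t) = Css (1 − e^(−kt)) = 65.45 × (1 − e^(−0.5915)) = 65.45 × 0.4465 ≈ 29.2 mg/L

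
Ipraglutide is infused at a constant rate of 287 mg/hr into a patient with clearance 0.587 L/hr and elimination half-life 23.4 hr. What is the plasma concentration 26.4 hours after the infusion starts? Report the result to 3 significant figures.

265 µg/mL

Css = rate / CL = 287 / 0.587 = 488.9 µg/mL
k = ln 2 / 23.4 = 0.02962 hr⁻¹
C(t) = Css (1 − e^(−kt)) = 488.9 × (1 − e^(−0.7820)) = 488.9 × 0.5425 ≈ 265 µg/mL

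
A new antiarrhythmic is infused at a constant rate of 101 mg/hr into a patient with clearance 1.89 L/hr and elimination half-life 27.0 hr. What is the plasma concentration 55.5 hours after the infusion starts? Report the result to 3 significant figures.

Css = rate / CL = 101 / 1.89 = 53.44 mg/L
k = ln 2 / 27.0 = 0.02567 hr⁻¹
C(t) = Css (1 − e^(−kt)) = 53.44 × (1 − e^(−1.425)) = 53.44 × 0.7594 ≈ 40.6 mg/L

40.6 mg/L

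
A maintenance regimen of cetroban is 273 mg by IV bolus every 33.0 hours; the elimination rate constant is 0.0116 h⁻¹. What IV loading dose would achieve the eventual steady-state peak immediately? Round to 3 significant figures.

858 mg

Accumulation ratio R = 1 / (1 − e^(−kτ)) = 1 / (1 − e^(−0.01160×33.0)) = 1 / (1 − 0.6819) = 3.144
Loading dose = maintenance dose × R = 273 × 3.144 ≈ 858 mg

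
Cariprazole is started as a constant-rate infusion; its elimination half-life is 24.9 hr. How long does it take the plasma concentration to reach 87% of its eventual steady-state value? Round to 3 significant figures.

73.3 hours

k = ln 2 / 24.9 = 0.02784 hr⁻¹
f = 1 − e^(−kt)  ⇒  t = −ln(1 − f) / k
t = −ln(1 − 0.87) / 0.02784 = 2.040 / 0.02784 ≈ 73.3 hours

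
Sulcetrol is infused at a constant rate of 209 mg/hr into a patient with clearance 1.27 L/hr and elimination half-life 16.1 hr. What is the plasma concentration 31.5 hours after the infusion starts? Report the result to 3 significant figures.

122 mg/L

Css = rate / CL = 209 / 1.27 = 164.6 mg/L
k = ln 2 / 16.1 = 0.04305 hr⁻¹
C(t) = Css (1 − e^(−kt)) = 164.6 × (1 − e^(−1.356)) = 164.6 × 0.7424 ≈ 122 mg/L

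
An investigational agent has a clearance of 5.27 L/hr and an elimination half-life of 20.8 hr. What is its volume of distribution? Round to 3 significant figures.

158 L

k = ln 2 / t½ = ln 2 / 20.8 = 0.03332 hr⁻¹
V = CL / k = 5.27 / 0.03332 ≈ 158 L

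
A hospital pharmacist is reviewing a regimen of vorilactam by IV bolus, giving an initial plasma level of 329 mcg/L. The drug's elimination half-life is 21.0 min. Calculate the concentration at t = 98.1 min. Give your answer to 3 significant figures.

12.9 mcg/L

k = ln 2 / 21.0 = 0.03301 min⁻¹
98.1 min is 4.671 half-lives, so C = 329 × (1/2)^4.671 = 329 × 0.03924 ≈ 12.9 mcg/L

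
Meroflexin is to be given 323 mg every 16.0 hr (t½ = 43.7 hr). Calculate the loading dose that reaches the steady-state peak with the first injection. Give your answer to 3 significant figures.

k = ln 2 / 43.7 = 0.01586 hr⁻¹
Accumulation ratio R = 1 / (1 − e^(−kτ)) = 1 / (1 − e^(−0.01586×16.0)) = 1 / (1 − 0.7759) = 4.461
Loading dose = maintenance dose × R = 323 × 4.461 ≈ 1440 mg

1440 mg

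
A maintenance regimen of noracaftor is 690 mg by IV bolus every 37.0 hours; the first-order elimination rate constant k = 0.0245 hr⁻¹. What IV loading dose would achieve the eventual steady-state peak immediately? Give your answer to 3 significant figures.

1160 mg

Accumulation ratio R = 1 / (1 − e^(−kτ)) = 1 / (1 − e^(−0.02450×37.0)) = 1 / (1 − 0.4039) = 1.678
Loading dose = maintenance dose × R = 690 × 1.678 ≈ 1160 mg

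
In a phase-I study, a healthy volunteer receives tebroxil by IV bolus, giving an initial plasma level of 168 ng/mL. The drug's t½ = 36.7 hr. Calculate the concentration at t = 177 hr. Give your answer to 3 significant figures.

k = ln 2 / 36.7 = 0.01889 hr⁻¹
177 hr is 4.823 half-lives, so C = 168 × (1/2)^4.823 = 168 × 0.03533 ≈ 5.94 ng/mL

5.94 ng/mL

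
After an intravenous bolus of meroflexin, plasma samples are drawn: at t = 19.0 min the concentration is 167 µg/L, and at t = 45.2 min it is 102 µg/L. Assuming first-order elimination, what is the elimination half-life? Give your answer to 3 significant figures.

36.8 minutes

k = ln(C₁/C₂) / (t₂ − t₁) = ln(167/102) / (45.2 − 19.0)
  = 0.4930 / 26.20 = 0.01882 min⁻¹
t½ = ln 2 / k = ln 2 / 0.01882 ≈ 36.8 minutes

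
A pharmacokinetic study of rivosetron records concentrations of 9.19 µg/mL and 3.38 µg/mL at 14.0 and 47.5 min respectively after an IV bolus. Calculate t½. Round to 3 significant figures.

k = ln(C₁/C₂) / (t₂ − t₁) = ln(9.19/3.38) / (47.5 − 14.0)
  = 1.000 / 33.50 = 0.02986 min⁻¹
t½ = ln 2 / k = ln 2 / 0.02986 ≈ 23.2 minutes

23.2 minutes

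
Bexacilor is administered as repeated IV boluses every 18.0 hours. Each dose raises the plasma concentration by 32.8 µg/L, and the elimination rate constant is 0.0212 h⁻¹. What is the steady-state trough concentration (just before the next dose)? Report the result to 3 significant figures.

70.6 µg/L

Fraction remaining after one interval: e^(−kτ) = e^(−0.02120 × 18.0) = 0.6828
R = 1 / (1 − 0.6828) = 3.152
Css,max = 32.8 × 3.152 = 103.4 µg/L
Css,min = Css,max × e^(−kτ) = 103.4 × 0.6828 ≈ 70.6 µg/L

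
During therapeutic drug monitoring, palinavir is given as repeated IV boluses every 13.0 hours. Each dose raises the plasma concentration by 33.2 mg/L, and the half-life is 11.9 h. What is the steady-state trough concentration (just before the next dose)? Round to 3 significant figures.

29.3 mg/L

k = ln 2 / 11.9 = 0.05825 h⁻¹
Fraction remaining after one interval: e^(−kτ) = e^(−0.05825 × 13.0) = 0.4690
R = 1 / (1 − 0.4690) = 1.883
Css,max = 33.2 × 1.883 = 62.52 mg/L
Css,min = Css,max × e^(−kτ) = 62.52 × 0.4690 ≈ 29.3 mg/L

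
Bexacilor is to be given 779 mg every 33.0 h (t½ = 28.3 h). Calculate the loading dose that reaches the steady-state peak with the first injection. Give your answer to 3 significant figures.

1410 mg

k = ln 2 / 28.3 = 0.02449 h⁻¹
Accumulation ratio R = 1 / (1 − e^(−kτ)) = 1 / (1 − e^(−0.02449×33.0)) = 1 / (1 − 0.4456) = 1.804
Loading dose = maintenance dose × R = 779 × 1.804 ≈ 1410 mg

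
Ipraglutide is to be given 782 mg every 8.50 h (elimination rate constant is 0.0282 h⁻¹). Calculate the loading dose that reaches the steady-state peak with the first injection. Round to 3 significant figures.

3670 mg

Accumulation ratio R = 1 / (1 − e^(−kτ)) = 1 / (1 − e^(−0.02820×8.50)) = 1 / (1 − 0.7869) = 4.692
Loading dose = maintenance dose × R = 782 × 4.692 ≈ 3670 mg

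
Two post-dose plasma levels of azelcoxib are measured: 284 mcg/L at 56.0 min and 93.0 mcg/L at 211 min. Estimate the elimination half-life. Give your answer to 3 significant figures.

96.2 minutes

k = ln(C₁/C₂) / (t₂ − t₁) = ln(284/93.0) / (211 − 56.0)
  = 1.116 / 155.0 = 0.007202 min⁻¹
t½ = ln 2 / k = ln 2 / 0.007202 ≈ 96.2 minutes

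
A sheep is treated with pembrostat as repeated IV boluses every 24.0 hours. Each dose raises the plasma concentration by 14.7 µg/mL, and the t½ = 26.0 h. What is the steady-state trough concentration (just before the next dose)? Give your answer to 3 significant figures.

k = ln 2 / 26.0 = 0.02666 h⁻¹
Fraction remaining after one interval: e^(−kτ) = e^(−0.02666 × 24.0) = 0.5274
R = 1 / (1 − 0.5274) = 2.116
Css,max = 14.7 × 2.116 = 31.10 µg/mL
Css,min = Css,max × e^(−kτ) = 31.10 × 0.5274 ≈ 16.4 µg/mL

16.4 µg/mL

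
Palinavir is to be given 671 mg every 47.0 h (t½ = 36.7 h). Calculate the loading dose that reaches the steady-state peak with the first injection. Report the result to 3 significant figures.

k = ln 2 / 36.7 = 0.01889 h⁻¹
Accumulation ratio R = 1 / (1 − e^(−kτ)) = 1 / (1 − e^(−0.01889×47.0)) = 1 / (1 − 0.4116) = 1.700
Loading dose = maintenance dose × R = 671 × 1.700 ≈ 1140 mg

1140 mg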